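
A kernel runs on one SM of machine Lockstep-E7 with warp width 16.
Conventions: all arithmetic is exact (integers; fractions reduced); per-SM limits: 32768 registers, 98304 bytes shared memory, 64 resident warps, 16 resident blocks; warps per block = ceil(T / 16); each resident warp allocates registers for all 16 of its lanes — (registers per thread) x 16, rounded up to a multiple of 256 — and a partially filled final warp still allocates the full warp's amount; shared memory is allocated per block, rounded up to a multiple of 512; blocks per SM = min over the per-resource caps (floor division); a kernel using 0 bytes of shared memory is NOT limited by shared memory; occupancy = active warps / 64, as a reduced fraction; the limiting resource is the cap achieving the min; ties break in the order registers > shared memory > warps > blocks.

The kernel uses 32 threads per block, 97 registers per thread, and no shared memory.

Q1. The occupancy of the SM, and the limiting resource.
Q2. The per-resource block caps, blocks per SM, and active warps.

Answer: occupancy 9/32, limited by registers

registers: 9 blocks
shared memory: no limit (kernel uses none)
warps: 32 blocks
blocks: 16 blocks

Answer: 9 blocks, 18 active warps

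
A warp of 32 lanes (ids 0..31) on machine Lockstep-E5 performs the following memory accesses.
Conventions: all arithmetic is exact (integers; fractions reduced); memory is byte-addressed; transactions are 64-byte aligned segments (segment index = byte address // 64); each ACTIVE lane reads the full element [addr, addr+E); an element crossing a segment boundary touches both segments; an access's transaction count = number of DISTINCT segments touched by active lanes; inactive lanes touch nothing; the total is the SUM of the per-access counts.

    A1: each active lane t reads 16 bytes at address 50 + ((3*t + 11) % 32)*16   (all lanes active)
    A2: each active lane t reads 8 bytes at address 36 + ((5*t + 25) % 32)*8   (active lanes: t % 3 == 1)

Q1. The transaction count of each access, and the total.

A1: 9 transactions
A2: 4 transactions

Answer: 9,4; total 13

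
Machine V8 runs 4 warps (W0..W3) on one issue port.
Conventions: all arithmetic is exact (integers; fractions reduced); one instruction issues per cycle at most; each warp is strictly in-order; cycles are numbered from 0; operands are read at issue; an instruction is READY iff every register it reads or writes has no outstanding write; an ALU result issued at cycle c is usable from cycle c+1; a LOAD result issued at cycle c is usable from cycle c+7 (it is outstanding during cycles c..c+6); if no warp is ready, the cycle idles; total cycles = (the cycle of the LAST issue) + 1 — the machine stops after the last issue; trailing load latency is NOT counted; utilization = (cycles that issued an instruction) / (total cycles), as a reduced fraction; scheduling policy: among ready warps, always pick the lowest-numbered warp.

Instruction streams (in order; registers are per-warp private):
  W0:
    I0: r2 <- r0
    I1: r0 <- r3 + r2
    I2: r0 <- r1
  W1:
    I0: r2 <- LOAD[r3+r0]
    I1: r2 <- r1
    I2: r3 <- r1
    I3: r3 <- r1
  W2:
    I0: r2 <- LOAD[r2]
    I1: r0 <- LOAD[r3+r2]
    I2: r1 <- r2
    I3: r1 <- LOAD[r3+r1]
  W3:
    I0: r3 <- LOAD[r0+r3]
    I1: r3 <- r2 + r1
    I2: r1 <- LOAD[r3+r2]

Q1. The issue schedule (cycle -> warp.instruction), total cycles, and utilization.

cycle 0: W0.I0
cycle 1: W0.I1
cycle 2: W0.I2
cycle 3: W1.I0
cycle 4: W2.I0
cycle 5: W3.I0
cycle 6: idle
cycle 7: idle
cycle 8: idle
cycle 9: idle
cycle 10: W1.I1
cycle 11: W1.I2
cycle 12: W1.I3
cycle 13: W2.I1
cycle 14: W2.I2
cycle 15: W2.I3
cycle 16: W3.I1
cycle 17: W3.I2

Answer: 18 cycles, utilization 7/9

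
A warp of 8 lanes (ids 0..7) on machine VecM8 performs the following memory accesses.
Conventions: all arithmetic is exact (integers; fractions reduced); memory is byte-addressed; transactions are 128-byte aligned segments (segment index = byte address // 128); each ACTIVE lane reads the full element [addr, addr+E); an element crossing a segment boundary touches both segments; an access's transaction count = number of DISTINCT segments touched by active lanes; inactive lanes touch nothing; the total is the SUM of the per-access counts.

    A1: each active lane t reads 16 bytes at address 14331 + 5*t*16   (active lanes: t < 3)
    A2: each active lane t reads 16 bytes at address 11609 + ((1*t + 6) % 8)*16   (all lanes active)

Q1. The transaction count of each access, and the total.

A1: 3 transactions
A2: 2 transactions

Answer: 3,2; total 5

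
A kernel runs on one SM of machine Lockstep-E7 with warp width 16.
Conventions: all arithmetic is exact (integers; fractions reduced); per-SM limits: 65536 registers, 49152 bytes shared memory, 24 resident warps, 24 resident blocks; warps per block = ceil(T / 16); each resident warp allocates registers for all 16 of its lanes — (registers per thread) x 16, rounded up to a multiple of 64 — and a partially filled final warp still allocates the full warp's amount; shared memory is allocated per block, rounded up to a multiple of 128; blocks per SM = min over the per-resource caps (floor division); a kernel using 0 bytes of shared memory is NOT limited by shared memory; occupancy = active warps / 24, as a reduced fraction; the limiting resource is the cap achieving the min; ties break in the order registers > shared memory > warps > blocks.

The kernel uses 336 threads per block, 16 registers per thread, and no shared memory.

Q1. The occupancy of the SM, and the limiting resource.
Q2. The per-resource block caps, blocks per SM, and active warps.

Answer: occupancy 7/8, limited by warps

registers: 12 blocks
shared memory: no limit (kernel uses none)
warps: 1 block
blocks: 24 blocks

Answer: 1 block, 21 active warps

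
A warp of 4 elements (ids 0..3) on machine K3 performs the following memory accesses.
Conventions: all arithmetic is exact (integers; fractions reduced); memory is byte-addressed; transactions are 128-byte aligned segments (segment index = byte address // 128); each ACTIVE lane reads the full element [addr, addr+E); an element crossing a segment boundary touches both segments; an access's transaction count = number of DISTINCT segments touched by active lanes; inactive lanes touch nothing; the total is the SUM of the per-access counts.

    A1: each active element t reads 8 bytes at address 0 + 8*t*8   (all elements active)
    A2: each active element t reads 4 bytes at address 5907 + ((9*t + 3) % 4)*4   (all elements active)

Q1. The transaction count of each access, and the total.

A1: 2 transactions
A2: 1 transaction

Answer: 2,1; total 3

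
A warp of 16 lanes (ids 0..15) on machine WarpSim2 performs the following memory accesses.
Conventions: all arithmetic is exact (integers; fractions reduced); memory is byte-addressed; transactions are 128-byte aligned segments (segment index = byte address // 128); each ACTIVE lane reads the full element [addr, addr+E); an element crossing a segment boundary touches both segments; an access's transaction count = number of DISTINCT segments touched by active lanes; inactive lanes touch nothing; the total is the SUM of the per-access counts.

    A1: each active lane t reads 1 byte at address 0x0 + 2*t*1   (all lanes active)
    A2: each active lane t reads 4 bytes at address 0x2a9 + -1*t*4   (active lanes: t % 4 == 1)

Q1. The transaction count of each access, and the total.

A1: 1 transaction
A2: 2 transactions

Answer: 1,2; total 3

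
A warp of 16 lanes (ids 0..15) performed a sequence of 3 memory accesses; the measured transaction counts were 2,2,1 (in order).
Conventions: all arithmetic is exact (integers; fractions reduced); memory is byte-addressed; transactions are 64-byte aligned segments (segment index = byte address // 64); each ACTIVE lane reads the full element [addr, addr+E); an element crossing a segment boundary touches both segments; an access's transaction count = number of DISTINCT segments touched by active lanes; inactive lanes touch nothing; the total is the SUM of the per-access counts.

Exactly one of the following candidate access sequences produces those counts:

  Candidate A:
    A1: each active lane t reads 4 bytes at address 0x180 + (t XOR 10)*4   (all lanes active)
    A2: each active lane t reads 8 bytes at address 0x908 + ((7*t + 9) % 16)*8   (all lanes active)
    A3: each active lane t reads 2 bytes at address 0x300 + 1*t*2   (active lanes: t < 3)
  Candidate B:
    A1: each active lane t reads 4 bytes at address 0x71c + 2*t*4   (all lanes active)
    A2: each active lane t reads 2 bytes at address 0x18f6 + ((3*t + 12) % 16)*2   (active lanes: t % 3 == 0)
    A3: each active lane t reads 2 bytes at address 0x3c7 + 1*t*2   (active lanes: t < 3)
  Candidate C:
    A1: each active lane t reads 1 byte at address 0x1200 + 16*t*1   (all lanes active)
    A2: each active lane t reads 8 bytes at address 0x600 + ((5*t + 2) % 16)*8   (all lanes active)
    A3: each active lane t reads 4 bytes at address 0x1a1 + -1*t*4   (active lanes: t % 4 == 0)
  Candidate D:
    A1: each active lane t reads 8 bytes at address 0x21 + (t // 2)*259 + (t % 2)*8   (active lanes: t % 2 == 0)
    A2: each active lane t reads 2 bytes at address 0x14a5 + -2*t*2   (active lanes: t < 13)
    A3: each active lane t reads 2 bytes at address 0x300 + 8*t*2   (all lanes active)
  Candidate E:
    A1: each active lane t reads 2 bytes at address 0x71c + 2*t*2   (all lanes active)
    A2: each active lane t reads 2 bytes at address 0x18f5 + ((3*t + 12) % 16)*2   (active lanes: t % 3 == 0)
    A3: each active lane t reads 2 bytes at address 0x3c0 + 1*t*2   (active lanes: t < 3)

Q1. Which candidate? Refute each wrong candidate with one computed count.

A: A1 gives 1 transaction, not 2
B: A1 gives 3 transactions, not 2
C: A1 gives 4 transactions, not 2
D: A1 gives 8 transactions, not 2
E: all counts match (2,2,1)

Answer: E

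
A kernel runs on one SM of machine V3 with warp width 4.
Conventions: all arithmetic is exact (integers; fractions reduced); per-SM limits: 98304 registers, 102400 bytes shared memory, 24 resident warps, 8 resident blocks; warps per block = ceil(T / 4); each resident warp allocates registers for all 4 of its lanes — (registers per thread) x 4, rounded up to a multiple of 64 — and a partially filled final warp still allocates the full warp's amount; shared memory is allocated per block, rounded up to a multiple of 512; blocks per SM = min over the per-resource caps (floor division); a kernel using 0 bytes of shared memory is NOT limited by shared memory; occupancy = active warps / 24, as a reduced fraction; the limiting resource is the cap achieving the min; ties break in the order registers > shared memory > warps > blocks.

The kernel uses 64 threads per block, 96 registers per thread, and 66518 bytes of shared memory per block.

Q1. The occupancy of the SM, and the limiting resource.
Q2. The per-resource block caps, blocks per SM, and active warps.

Answer: occupancy 2/3, limited by shared memory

registers: 16 blocks
shared memory: 1 block
warps: 1 block
blocks: 8 blocks

Answer: 1 block, 16 active warps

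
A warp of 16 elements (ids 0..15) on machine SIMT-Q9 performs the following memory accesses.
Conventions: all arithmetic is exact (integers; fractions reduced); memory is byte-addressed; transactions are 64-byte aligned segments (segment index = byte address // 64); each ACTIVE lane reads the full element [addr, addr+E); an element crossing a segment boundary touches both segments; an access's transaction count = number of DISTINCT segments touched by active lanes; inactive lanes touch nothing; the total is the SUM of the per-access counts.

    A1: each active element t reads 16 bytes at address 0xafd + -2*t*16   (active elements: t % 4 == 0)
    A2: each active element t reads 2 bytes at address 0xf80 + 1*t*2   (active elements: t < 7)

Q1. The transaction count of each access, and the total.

A1: 8 transactions
A2: 1 transaction

Answer: 8,1; total 9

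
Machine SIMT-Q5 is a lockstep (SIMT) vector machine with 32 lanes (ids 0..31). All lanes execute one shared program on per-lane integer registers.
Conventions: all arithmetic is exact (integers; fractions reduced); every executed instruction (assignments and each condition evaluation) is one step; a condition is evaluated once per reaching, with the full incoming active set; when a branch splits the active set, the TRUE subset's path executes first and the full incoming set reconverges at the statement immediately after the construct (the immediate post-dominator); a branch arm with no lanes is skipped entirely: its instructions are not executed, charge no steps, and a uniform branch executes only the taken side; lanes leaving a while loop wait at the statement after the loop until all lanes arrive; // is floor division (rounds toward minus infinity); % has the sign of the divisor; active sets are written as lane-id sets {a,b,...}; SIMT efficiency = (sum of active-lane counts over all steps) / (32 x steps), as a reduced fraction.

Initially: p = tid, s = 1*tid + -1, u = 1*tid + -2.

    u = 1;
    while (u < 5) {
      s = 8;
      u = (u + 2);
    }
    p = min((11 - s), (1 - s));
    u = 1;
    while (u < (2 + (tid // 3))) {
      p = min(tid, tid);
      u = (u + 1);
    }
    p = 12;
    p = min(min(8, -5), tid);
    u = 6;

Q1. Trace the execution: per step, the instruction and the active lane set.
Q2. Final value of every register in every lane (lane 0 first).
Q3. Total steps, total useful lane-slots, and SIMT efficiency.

step 0: u <- 1                       {0,1,2,3,4,5,6,7,8,9,10,11,12,13,14,15,16,17,18,19,20,21,22,23,24,25,26,27,28,29,30,31}
step 1: eval (u < 5)                 {0,1,2,3,4,5,6,7,8,9,10,11,12,13,14,15,16,17,18,19,20,21,22,23,24,25,26,27,28,29,30,31}
step 2: s <- 8                       {0,1,2,3,4,5,6,7,8,9,10,11,12,13,14,15,16,17,18,19,20,21,22,23,24,25,26,27,28,29,30,31}
step 3: u <- (u + 2)                 {0,1,2,3,4,5,6,7,8,9,10,11,12,13,14,15,16,17,18,19,20,21,22,23,24,25,26,27,28,29,30,31}
step 4: eval (u < 5)                 {0,1,2,3,4,5,6,7,8,9,10,11,12,13,14,15,16,17,18,19,20,21,22,23,24,25,26,27,28,29,30,31}
step 5: s <- 8                       {0,1,2,3,4,5,6,7,8,9,10,11,12,13,14,15,16,17,18,19,20,21,22,23,24,25,26,27,28,29,30,31}
step 6: u <- (u + 2)                 {0,1,2,3,4,5,6,7,8,9,10,11,12,13,14,15,16,17,18,19,20,21,22,23,24,25,26,27,28,29,30,31}
step 7: eval (u < 5)                 {0,1,2,3,4,5,6,7,8,9,10,11,12,13,14,15,16,17,18,19,20,21,22,23,24,25,26,27,28,29,30,31}
step 8: p <- min((11 - s), (1 - s))  {0,1,2,3,4,5,6,7,8,9,10,11,12,13,14,15,16,17,18,19,20,21,22,23,24,25,26,27,28,29,30,31}
step 9: u <- 1                       {0,1,2,3,4,5,6,7,8,9,10,11,12,13,14,15,16,17,18,19,20,21,22,23,24,25,26,27,28,29,30,31}
step 10: eval (u < (2 + (tid // 3)))  {0,1,2,3,4,5,6,7,8,9,10,11,12,13,14,15,16,17,18,19,20,21,22,23,24,25,26,27,28,29,30,31}
step 11: p <- min(tid, tid)           {0,1,2,3,4,5,6,7,8,9,10,11,12,13,14,15,16,17,18,19,20,21,22,23,24,25,26,27,28,29,30,31}
step 12: u <- (u + 1)                 {0,1,2,3,4,5,6,7,8,9,10,11,12,13,14,15,16,17,18,19,20,21,22,23,24,25,26,27,28,29,30,31}
step 13: eval (u < (2 + (tid // 3)))  {0,1,2,3,4,5,6,7,8,9,10,11,12,13,14,15,16,17,18,19,20,21,22,23,24,25,26,27,28,29,30,31}
step 14: p <- min(tid, tid)           {3,4,5,6,7,8,9,10,11,12,13,14,15,16,17,18,19,20,21,22,23,24,25,26,27,28,29,30,31}
step 15: u <- (u + 1)                 {3,4,5,6,7,8,9,10,11,12,13,14,15,16,17,18,19,20,21,22,23,24,25,26,27,28,29,30,31}
step 16: eval (u < (2 + (tid // 3)))  {3,4,5,6,7,8,9,10,11,12,13,14,15,16,17,18,19,20,21,22,23,24,25,26,27,28,29,30,31}
step 17: p <- min(tid, tid)           {6,7,8,9,10,11,12,13,14,15,16,17,18,19,20,21,22,23,24,25,26,27,28,29,30,31}
step 18: u <- (u + 1)                 {6,7,8,9,10,11,12,13,14,15,16,17,18,19,20,21,22,23,24,25,26,27,28,29,30,31}
step 19: eval (u < (2 + (tid // 3)))  {6,7,8,9,10,11,12,13,14,15,16,17,18,19,20,21,22,23,24,25,26,27,28,29,30,31}
step 20: p <- min(tid, tid)           {9,10,11,12,13,14,15,16,17,18,19,20,21,22,23,24,25,26,27,28,29,30,31}
step 21: u <- (u + 1)                 {9,10,11,12,13,14,15,16,17,18,19,20,21,22,23,24,25,26,27,28,29,30,31}
step 22: eval (u < (2 + (tid // 3)))  {9,10,11,12,13,14,15,16,17,18,19,20,21,22,23,24,25,26,27,28,29,30,31}
step 23: p <- min(tid, tid)           {12,13,14,15,16,17,18,19,20,21,22,23,24,25,26,27,28,29,30,31}
step 24: u <- (u + 1)                 {12,13,14,15,16,17,18,19,20,21,22,23,24,25,26,27,28,29,30,31}
step 25: eval (u < (2 + (tid // 3)))  {12,13,14,15,16,17,18,19,20,21,22,23,24,25,26,27,28,29,30,31}
step 26: p <- min(tid, tid)           {15,16,17,18,19,20,21,22,23,24,25,26,27,28,29,30,31}
step 27: u <- (u + 1)                 {15,16,17,18,19,20,21,22,23,24,25,26,27,28,29,30,31}
step 28: eval (u < (2 + (tid // 3)))  {15,16,17,18,19,20,21,22,23,24,25,26,27,28,29,30,31}
step 29: p <- min(tid, tid)           {18,19,20,21,22,23,24,25,26,27,28,29,30,31}
step 30: u <- (u + 1)                 {18,19,20,21,22,23,24,25,26,27,28,29,30,31}
step 31: eval (u < (2 + (tid // 3)))  {18,19,20,21,22,23,24,25,26,27,28,29,30,31}
step 32: p <- min(tid, tid)           {21,22,23,24,25,26,27,28,29,30,31}
step 33: u <- (u + 1)                 {21,22,23,24,25,26,27,28,29,30,31}
step 34: eval (u < (2 + (tid // 3)))  {21,22,23,24,25,26,27,28,29,30,31}
step 35: p <- min(tid, tid)           {24,25,26,27,28,29,30,31}
step 36: u <- (u + 1)                 {24,25,26,27,28,29,30,31}
step 37: eval (u < (2 + (tid // 3)))  {24,25,26,27,28,29,30,31}
step 38: p <- min(tid, tid)           {27,28,29,30,31}
step 39: u <- (u + 1)                 {27,28,29,30,31}
step 40: eval (u < (2 + (tid // 3)))  {27,28,29,30,31}
step 41: p <- min(tid, tid)           {30,31}
step 42: u <- (u + 1)                 {30,31}
step 43: eval (u < (2 + (tid // 3)))  {30,31}
step 44: p <- 12                      {0,1,2,3,4,5,6,7,8,9,10,11,12,13,14,15,16,17,18,19,20,21,22,23,24,25,26,27,28,29,30,31}
step 45: p <- min(min(8, -5), tid)    {0,1,2,3,4,5,6,7,8,9,10,11,12,13,14,15,16,17,18,19,20,21,22,23,24,25,26,27,28,29,30,31}
step 46: u <- 6                       {0,1,2,3,4,5,6,7,8,9,10,11,12,13,14,15,16,17,18,19,20,21,22,23,24,25,26,27,28,29,30,31}

Answer: 47 steps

p: -5,-5,-5,-5,-5,-5,-5,-5,-5,-5,-5,-5,-5,-5,-5,-5,-5,-5,-5,-5,-5,-5,-5,-5,-5,-5,-5,-5,-5,-5,-5,-5
s: 8,8,8,8,8,8,8,8,8,8,8,8,8,8,8,8,8,8,8,8,8,8,8,8,8,8,8,8,8,8,8,8
u: 6,6,6,6,6,6,6,6,6,6,6,6,6,6,6,6,6,6,6,6,6,6,6,6,6,6,6,6,6,6,6,6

steps = 47; useful = 1009; efficiency = 1009/1504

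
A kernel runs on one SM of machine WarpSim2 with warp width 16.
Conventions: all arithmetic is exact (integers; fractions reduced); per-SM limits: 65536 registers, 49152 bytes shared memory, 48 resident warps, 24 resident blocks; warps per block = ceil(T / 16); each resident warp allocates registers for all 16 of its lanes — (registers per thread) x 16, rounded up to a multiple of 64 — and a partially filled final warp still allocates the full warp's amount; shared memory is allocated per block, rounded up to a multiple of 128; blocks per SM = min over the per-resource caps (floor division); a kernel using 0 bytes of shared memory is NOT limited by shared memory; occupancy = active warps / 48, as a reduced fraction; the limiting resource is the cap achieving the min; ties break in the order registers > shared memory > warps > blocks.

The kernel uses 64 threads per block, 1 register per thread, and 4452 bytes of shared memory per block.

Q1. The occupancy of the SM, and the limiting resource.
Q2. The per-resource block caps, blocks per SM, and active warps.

Answer: occupancy 5/6, limited by shared memory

registers: 256 blocks
shared memory: 10 blocks
warps: 12 blocks
blocks: 24 blocks

Answer: 10 blocks, 40 active warps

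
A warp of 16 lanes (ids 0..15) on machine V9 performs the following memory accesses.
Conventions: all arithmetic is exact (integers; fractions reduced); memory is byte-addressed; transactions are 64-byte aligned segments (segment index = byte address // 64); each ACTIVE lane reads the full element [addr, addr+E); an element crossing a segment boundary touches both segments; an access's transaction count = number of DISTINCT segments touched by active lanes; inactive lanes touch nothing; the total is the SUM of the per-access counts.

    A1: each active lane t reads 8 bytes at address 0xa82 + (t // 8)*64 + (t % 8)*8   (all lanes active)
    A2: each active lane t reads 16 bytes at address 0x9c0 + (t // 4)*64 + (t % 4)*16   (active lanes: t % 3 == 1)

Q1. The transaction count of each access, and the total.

A1: 3 transactions
A2: 4 transactions

Answer: 3,4; total 7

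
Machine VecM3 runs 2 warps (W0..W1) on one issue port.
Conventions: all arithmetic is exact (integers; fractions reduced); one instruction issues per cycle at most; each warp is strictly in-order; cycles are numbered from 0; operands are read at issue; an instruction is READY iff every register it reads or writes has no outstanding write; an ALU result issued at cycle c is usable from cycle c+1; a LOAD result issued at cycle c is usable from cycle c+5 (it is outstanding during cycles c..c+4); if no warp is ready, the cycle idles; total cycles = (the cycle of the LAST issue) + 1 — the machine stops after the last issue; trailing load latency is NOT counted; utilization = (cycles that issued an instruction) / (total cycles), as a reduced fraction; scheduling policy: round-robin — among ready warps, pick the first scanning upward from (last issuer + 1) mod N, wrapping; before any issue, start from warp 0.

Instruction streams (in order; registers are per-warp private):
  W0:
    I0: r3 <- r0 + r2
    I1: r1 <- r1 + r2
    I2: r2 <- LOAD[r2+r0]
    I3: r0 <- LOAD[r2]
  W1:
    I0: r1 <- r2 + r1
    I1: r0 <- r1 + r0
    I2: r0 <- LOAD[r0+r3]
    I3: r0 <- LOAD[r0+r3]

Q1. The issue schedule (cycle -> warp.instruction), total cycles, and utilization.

cycle 0: W0.I0
cycle 1: W1.I0
cycle 2: W0.I1
cycle 3: W1.I1
cycle 4: W0.I2
cycle 5: W1.I2
cycle 6: idle
cycle 7: idle
cycle 8: idle
cycle 9: W0.I3
cycle 10: W1.I3

Answer: 11 cycles, utilization 8/11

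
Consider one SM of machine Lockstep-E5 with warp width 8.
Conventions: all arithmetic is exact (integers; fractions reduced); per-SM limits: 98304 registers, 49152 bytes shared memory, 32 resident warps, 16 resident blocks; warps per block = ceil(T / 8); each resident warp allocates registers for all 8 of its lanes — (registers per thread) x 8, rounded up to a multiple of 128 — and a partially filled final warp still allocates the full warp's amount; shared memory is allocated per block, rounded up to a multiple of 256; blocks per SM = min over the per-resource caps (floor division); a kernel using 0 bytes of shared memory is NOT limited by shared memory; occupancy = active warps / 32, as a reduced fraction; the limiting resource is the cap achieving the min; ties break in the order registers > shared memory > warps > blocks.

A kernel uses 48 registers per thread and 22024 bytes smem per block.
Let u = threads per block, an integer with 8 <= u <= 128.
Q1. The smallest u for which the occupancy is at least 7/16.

Answer: u = 49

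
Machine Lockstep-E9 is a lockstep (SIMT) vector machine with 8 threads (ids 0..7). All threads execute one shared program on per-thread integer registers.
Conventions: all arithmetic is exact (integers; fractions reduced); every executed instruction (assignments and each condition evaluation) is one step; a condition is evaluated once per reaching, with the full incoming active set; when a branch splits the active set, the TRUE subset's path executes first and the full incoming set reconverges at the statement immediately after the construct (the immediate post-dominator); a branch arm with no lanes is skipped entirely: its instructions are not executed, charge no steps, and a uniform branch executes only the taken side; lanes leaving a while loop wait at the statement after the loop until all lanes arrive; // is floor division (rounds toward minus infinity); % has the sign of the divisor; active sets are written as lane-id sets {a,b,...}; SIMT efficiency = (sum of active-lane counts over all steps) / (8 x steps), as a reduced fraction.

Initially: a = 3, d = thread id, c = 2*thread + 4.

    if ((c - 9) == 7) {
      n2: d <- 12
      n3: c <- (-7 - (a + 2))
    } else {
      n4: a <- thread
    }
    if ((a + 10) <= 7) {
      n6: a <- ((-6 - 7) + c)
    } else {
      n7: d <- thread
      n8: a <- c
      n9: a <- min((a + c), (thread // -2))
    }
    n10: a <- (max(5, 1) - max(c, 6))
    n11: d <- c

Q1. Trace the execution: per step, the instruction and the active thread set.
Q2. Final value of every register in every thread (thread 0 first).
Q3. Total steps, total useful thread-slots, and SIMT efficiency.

step 0: eval ((c - 9) == 7)          {0,1,2,3,4,5,6,7}
step 1: d <- 12                      {6}
step 2: c <- (-7 - (a + 2))          {6}
step 3: a <- thread                  {0,1,2,3,4,5,7}
step 4: eval ((a + 10) <= 7)         {0,1,2,3,4,5,6,7}
step 5: d <- thread                  {0,1,2,3,4,5,6,7}
step 6: a <- c                       {0,1,2,3,4,5,6,7}
step 7: a <- min((a + c), (thread // -2)) {0,1,2,3,4,5,6,7}
step 8: a <- (max(5, 1) - max(c, 6)) {0,1,2,3,4,5,6,7}
step 9: d <- c                       {0,1,2,3,4,5,6,7}

Answer: 10 steps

a: -1,-1,-3,-5,-7,-9,-1,-13
d: 4,6,8,10,12,14,-12,18
c: 4,6,8,10,12,14,-12,18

steps = 10; useful = 65; efficiency = 65/80 = 13/16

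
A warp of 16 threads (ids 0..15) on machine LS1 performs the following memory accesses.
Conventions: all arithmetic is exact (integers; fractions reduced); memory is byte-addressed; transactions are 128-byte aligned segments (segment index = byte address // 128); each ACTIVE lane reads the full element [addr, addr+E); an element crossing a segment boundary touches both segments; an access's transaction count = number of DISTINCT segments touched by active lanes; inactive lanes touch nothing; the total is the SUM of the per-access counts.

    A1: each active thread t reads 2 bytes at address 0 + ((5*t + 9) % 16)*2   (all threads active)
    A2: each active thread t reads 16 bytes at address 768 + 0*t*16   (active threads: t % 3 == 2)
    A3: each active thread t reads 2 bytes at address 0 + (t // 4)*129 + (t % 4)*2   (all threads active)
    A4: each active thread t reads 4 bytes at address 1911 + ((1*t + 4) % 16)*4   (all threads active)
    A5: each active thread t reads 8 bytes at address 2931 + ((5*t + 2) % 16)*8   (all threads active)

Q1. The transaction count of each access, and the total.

A1: 1 transaction
A2: 1 transaction
A3: 4 transactions
A4: 2 transactions
A5: 2 transactions

Answer: 1,1,4,2,2; total 10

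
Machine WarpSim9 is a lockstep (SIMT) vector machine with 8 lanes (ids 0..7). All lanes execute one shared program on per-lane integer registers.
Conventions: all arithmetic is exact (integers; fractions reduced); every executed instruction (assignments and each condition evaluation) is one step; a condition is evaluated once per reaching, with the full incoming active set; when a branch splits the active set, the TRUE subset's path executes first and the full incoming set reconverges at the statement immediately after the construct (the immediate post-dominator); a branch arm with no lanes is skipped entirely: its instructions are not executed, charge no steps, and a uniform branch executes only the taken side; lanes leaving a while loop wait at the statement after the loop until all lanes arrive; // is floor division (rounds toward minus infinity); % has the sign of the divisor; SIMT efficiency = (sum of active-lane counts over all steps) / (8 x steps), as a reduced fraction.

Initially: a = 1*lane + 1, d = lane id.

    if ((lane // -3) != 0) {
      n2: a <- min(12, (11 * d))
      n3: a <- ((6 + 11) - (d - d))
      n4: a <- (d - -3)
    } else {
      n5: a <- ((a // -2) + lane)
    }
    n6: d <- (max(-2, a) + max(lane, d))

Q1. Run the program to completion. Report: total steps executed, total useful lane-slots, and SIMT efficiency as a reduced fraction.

Answer: 6 steps, 38 useful, 19/24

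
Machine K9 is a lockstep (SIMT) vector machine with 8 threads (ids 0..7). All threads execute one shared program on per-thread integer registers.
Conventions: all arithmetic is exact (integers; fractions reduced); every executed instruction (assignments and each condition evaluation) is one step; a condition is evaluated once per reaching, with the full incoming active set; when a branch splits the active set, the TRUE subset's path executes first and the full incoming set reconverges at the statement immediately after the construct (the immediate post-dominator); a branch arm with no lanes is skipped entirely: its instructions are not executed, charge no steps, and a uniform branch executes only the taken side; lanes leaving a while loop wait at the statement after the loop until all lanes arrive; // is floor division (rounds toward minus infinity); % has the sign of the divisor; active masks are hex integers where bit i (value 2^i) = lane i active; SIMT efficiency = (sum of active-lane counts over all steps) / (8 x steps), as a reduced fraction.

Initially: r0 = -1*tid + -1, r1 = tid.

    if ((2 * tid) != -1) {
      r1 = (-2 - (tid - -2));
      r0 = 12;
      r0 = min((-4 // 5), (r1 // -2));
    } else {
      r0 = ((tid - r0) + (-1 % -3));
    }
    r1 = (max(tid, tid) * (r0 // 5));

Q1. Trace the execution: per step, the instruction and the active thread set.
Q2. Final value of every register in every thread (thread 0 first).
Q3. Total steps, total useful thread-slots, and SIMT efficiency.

step 0: eval ((2 * tid) != -1)       0xff
step 1: r1 <- (-2 - (tid - -2))      0xff
step 2: r0 <- 12                     0xff
step 3: r0 <- min((-4 // 5), (r1 // -2)) 0xff
step 4: r1 <- (max(tid, tid) * (r0 // 5)) 0xff

Answer: 5 steps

r0: -1,-1,-1,-1,-1,-1,-1,-1
r1: 0,-1,-2,-3,-4,-5,-6,-7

steps = 5; useful = 40; efficiency = 40/40 = 1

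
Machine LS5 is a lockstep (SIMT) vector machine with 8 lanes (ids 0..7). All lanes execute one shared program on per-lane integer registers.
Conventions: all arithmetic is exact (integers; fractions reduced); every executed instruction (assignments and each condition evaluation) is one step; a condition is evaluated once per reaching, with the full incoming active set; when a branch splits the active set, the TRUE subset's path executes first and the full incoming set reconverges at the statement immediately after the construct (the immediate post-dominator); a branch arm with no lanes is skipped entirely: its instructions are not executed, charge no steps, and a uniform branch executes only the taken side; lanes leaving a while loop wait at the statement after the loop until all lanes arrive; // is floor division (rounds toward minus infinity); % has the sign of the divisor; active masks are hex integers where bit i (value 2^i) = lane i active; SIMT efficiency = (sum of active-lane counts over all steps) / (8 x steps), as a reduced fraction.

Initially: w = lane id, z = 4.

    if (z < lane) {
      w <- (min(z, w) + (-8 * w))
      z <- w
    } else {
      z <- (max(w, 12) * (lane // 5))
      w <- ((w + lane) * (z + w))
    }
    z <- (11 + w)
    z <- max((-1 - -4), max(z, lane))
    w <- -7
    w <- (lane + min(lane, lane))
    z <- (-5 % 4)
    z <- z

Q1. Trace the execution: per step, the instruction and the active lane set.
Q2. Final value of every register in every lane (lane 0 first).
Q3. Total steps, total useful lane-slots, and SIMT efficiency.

step 0: eval (z < lane)              0xff
step 1: w <- (min(z, w) + (-8 * w))  0xe0
step 2: z <- w                       0xe0
step 3: z <- (max(w, 12) * (lane // 5)) 0x1f
step 4: w <- ((w + lane) * (z + w))  0x1f
step 5: z <- (11 + w)                0xff
step 6: z <- max((-1 - -4), max(z, lane)) 0xff
step 7: w <- -7                      0xff
step 8: w <- (lane + min(lane, lane)) 0xff
step 9: z <- (-5 % 4)                0xff
step 10: z <- z                       0xff

Answer: 11 steps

w: 0,2,4,6,8,10,12,14
z: 3,3,3,3,3,3,3,3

steps = 11; useful = 72; efficiency = 72/88 = 9/11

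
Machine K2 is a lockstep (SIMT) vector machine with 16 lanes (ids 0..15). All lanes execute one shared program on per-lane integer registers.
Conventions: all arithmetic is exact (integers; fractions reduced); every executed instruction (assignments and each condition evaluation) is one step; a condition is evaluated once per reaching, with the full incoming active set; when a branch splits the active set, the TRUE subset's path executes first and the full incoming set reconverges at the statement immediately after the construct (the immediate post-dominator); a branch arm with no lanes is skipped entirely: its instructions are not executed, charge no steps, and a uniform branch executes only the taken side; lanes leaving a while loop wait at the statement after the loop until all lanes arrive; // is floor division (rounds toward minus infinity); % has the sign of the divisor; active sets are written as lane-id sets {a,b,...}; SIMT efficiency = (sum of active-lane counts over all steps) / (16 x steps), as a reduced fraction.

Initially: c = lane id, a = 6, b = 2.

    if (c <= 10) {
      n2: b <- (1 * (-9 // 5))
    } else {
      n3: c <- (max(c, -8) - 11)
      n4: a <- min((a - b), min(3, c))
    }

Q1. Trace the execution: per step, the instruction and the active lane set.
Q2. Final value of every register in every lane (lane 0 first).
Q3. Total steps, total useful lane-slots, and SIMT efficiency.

step 0: eval (c <= 10)               {0,1,2,3,4,5,6,7,8,9,10,11,12,13,14,15}
step 1: b <- (1 * (-9 // 5))         {0,1,2,3,4,5,6,7,8,9,10}
step 2: c <- (max(c, -8) - 11)       {11,12,13,14,15}
step 3: a <- min((a - b), min(3, c)) {11,12,13,14,15}

Answer: 4 steps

c: 0,1,2,3,4,5,6,7,8,9,10,0,1,2,3,4
a: 6,6,6,6,6,6,6,6,6,6,6,0,1,2,3,3
b: -2,-2,-2,-2,-2,-2,-2,-2,-2,-2,-2,2,2,2,2,2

steps = 4; useful = 37; efficiency = 37/64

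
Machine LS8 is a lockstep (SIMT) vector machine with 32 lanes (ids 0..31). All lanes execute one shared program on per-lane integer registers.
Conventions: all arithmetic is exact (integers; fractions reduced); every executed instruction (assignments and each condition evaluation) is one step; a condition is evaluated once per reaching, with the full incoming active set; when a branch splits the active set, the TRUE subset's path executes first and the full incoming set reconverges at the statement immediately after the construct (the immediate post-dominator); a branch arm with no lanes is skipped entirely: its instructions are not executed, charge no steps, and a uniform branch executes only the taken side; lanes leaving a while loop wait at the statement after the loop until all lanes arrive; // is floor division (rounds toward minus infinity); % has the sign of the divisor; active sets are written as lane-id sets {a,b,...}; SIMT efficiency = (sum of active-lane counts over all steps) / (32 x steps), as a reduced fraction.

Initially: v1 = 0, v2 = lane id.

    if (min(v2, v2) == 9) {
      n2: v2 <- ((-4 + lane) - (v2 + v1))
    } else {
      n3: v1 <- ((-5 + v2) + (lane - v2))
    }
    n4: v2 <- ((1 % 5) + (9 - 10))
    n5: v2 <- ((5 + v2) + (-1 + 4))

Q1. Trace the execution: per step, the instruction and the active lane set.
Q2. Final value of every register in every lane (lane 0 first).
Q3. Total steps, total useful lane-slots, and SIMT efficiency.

step 0: eval (min(v2, v2) == 9)      {0,1,2,3,4,5,6,7,8,9,10,11,12,13,14,15,16,17,18,19,20,21,22,23,24,25,26,27,28,29,30,31}
step 1: v2 <- ((-4 + lane) - (v2 + v1)) {9}
step 2: v1 <- ((-5 + v2) + (lane - v2)) {0,1,2,3,4,5,6,7,8,10,11,12,13,14,15,16,17,18,19,20,21,22,23,24,25,26,27,28,29,30,31}
step 3: v2 <- ((1 % 5) + (9 - 10))   {0,1,2,3,4,5,6,7,8,9,10,11,12,13,14,15,16,17,18,19,20,21,22,23,24,25,26,27,28,29,30,31}
step 4: v2 <- ((5 + v2) + (-1 + 4))  {0,1,2,3,4,5,6,7,8,9,10,11,12,13,14,15,16,17,18,19,20,21,22,23,24,25,26,27,28,29,30,31}

Answer: 5 steps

v1: -5,-4,-3,-2,-1,0,1,2,3,0,5,6,7,8,9,10,11,12,13,14,15,16,17,18,19,20,21,22,23,24,25,26
v2: 8,8,8,8,8,8,8,8,8,8,8,8,8,8,8,8,8,8,8,8,8,8,8,8,8,8,8,8,8,8,8,8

steps = 5; useful = 128; efficiency = 128/160 = 4/5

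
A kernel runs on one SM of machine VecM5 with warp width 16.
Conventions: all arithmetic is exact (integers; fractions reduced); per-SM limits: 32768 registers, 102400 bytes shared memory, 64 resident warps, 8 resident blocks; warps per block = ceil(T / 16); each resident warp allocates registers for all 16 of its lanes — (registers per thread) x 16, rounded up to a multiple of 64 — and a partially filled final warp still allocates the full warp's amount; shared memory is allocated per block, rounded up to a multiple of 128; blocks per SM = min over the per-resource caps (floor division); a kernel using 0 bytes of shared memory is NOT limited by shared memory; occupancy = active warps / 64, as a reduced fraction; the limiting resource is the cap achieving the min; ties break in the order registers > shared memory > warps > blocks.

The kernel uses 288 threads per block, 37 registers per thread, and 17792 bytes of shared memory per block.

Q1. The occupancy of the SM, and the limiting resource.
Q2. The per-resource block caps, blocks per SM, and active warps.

Answer: occupancy 9/16, limited by registers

registers: 2 blocks
shared memory: 5 blocks
warps: 3 blocks
blocks: 8 blocks

Answer: 2 blocks, 36 active warps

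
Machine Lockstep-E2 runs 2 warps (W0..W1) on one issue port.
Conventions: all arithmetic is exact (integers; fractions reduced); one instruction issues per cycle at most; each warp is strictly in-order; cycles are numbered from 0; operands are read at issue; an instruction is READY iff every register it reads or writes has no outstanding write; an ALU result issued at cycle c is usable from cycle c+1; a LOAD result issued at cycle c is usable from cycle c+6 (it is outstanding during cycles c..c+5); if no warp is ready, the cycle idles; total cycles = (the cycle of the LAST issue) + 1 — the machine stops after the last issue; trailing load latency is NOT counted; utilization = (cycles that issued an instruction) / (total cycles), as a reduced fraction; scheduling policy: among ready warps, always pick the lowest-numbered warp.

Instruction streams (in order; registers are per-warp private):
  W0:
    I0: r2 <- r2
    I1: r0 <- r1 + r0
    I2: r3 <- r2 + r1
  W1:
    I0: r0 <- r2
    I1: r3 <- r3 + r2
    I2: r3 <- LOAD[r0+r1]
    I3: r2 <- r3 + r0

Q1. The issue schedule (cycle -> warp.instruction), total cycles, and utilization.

cycle 0: W0.I0
cycle 1: W0.I1
cycle 2: W0.I2
cycle 3: W1.I0
cycle 4: W1.I1
cycle 5: W1.I2
cycle 6: idle
cycle 7: idle
cycle 8: idle
cycle 9: idle
cycle 10: idle
cycle 11: W1.I3

Answer: 12 cycles, utilization 7/12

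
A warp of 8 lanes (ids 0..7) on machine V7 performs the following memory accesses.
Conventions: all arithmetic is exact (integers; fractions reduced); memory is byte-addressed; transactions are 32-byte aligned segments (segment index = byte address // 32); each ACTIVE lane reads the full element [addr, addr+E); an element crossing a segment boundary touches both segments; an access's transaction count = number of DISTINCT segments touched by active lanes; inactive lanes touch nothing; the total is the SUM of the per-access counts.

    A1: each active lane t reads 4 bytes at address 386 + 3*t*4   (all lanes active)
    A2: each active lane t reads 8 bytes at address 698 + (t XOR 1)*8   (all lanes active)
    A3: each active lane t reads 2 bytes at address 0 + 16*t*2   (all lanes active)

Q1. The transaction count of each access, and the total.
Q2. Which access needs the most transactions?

A1: 3 transactions
A2: 3 transactions
A3: 8 transactions

Answer: 3,3,8; total 14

Answer: A3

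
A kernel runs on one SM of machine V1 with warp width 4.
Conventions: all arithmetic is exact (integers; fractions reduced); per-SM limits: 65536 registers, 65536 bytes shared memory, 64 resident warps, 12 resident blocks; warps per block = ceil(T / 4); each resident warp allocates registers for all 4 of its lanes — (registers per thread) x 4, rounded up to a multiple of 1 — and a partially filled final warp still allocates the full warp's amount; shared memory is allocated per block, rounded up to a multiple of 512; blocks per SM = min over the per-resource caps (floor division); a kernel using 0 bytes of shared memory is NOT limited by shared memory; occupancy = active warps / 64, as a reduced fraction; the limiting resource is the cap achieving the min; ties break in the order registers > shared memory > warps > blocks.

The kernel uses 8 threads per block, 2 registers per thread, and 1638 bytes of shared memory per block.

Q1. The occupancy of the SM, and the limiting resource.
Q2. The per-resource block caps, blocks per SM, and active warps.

Answer: occupancy 3/8, limited by blocks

registers: 4096 blocks
shared memory: 32 blocks
warps: 32 blocks
blocks: 12 blocks

Answer: 12 blocks, 24 active warps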